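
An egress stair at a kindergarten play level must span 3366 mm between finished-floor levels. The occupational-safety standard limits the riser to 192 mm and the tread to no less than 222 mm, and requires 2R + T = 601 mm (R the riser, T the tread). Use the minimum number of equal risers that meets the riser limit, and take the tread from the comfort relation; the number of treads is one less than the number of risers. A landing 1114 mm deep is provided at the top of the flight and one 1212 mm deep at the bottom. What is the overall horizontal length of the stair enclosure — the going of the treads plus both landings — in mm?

⌈3366/192⌉ = 18 risers.
R = 3366 ÷ 18 = 187 mm.
Tread T = 601 − 2 × 187 = 227 mm (≥ 222 mm).
Going = (18 − 1) × 227 = 3859 mm.
Enclosure = 3859 + 1114 + 1212 = 6185 mm.

6185 mm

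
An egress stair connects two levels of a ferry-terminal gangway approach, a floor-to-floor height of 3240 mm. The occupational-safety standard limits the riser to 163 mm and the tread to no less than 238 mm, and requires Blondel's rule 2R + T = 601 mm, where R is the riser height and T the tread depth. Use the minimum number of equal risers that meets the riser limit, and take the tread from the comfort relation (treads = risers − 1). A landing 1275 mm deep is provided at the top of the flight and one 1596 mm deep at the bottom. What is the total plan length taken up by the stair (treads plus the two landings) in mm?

8134 mm

3240 / 163 = 19.88, so 20 risers are needed.
R = 3240 ÷ 20 = 162 mm.
T = 601 − 2·162 = 277 mm, which satisfies the 238 mm minimum.
20 risers give 19 treads; going = 19 × 277 = 5263 mm.
Add landings: 5263 + 1275 + 1596 = 8134 mm.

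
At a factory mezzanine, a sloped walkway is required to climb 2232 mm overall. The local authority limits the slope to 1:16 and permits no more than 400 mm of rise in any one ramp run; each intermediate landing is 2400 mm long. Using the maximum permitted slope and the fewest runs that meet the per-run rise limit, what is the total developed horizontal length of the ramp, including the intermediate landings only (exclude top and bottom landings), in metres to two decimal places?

⌈2232/400⌉ = 6 ramp runs. That means 5 intermediate landings.
Horizontal run for 2232 mm of rise at 1:16 is 2232 × 16 = 35712 mm.
5 intermediate landings contribute 5 × 2400 = 12000 mm.
Total developed length = 35712 + 12000 = 47712 mm.
= 47.71 m.

47.71 m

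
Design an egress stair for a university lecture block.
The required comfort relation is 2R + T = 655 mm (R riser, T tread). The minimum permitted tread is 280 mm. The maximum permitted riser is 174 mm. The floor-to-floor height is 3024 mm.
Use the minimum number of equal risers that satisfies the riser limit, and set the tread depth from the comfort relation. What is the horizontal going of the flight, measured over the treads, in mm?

5423 mm

⌈3024/174⌉ = 18 risers.
Riser R = 3024 / 18 = 168 mm, within the 174 mm limit.
T = 655 − 2·168 = 319 mm, which satisfies the 280 mm minimum.
18 risers give 17 treads; going = 17 × 319 = 5423 mm.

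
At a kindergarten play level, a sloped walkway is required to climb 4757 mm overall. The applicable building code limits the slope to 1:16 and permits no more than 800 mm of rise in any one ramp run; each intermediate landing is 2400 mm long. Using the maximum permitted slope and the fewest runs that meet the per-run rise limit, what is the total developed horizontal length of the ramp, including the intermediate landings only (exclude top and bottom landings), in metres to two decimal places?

88.11 m

At most 800 each: 4757/800 = 5.95, giving 6 ramp runs. That means 5 intermediate landings.
Ramp run (horizontal) at 1:16: 4757 × 16 = 76112 mm.
Intermediate landings: 5 × 2400 = 12000 mm.
Total developed length = 76112 + 12000 = 88112 mm.
= 88.11 m.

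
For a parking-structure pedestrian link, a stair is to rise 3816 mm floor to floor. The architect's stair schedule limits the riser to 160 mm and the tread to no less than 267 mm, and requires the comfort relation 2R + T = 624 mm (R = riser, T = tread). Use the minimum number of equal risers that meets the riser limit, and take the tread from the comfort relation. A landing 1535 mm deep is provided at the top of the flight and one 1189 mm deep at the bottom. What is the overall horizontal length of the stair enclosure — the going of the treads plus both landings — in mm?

9762 mm

3816 / 160 = 23.85, so 24 risers are needed.
R = 3816 ÷ 24 = 159 mm.
Tread T = 624 − 2 × 159 = 306 mm (≥ 267 mm).
Going = (24 − 1) × 306 = 7038 mm.
Add landings: 7038 + 1535 + 1189 = 9762 mm.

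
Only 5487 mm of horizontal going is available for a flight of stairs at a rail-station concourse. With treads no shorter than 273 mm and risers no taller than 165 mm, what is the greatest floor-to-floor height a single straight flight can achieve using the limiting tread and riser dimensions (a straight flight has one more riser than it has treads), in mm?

3465 mm

Treads that fit: ⌊5487 / 273⌋ = 20.
Risers = treads + 1 = 21.
Maximum height = 21 × 165 = 3465 mm.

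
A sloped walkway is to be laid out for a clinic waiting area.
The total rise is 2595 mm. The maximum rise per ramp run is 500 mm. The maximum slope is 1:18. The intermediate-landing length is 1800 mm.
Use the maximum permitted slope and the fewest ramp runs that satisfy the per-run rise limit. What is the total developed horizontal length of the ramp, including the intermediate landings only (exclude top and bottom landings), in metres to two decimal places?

55.71 m

⌈2595/500⌉ = 6 ramp runs. That means 5 intermediate landings.
Ramp run (horizontal) at 1:18: 2595 × 18 = 46710 mm.
Intermediate landings: 5 × 1800 = 9000 mm.
Developed length = 46710 + 9000 = 55710 mm.
= 55.71 m.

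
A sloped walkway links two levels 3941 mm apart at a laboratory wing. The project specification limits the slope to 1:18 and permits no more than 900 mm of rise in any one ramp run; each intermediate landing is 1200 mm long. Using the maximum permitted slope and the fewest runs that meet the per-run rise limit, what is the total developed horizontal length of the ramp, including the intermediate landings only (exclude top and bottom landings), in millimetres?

At most 900 each: 3941/900 = 4.38, giving 5 ramp runs. That means 4 intermediate landings.
Horizontal run for 3941 mm of rise at 1:18 is 3941 × 18 = 70938 mm.
4 intermediate landings contribute 4 × 1200 = 4800 mm.
Developed length = 70938 + 4800 = 75738 mm.

75738 mm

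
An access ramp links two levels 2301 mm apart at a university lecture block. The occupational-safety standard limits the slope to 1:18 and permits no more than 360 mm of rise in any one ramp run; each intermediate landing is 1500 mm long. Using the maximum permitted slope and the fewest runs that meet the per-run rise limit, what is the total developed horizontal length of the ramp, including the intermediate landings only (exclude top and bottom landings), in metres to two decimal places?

50.42 m

At most 360 each: 2301/360 = 6.39, giving 7 ramp runs. That means 6 intermediate landings.
Horizontal run for 2301 mm of rise at 1:18 is 2301 × 18 = 41418 mm.
Intermediate landings: 6 × 1500 = 9000 mm.
Developed length = 41418 + 9000 = 50418 mm.
= 50.42 m.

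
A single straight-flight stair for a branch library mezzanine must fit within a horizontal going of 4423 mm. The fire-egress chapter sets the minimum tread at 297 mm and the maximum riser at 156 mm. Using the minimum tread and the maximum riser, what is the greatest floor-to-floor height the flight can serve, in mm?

4423 / 297 = 14.89, so 14 treads fit.
Risers = treads + 1 = 15.
Maximum height = 15 × 156 = 2340 mm.

2340 mm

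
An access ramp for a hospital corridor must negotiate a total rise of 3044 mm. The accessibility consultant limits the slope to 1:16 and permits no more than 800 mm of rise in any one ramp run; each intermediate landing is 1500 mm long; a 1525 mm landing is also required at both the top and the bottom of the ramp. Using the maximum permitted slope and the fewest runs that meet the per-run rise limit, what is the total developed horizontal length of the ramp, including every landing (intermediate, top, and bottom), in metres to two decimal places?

3044 / 800 = 3.81, so 4 ramp runs are needed. That means 3 intermediate landings.
Horizontal run for 3044 mm of rise at 1:16 is 3044 × 16 = 48704 mm.
Intermediate landings: 3 × 1500 = 4500 mm.
Top and bottom landings: 2 × 1525 = 3050 mm.
Total = 48704 + 4500 + 3050 = 56254 mm.
= 56.25 m.

56.25 m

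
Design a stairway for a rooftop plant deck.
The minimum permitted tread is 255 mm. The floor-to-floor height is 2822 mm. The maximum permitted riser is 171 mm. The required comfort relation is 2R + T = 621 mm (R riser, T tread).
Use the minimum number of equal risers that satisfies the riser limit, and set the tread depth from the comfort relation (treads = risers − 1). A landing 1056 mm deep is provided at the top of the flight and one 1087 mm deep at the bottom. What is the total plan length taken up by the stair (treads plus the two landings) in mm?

At most 171 each: 2822/171 = 16.50, giving 17 risers.
Riser R = 2822 / 17 = 166 mm, within the 171 mm limit.
From 2R + T = 621: T = 621 − 332 = 289 mm.
Treads = 17 − 1 = 16; going = 16 × 289 = 4624 mm.
Enclosure = 4624 + 1056 + 1087 = 6767 mm.

6767 mm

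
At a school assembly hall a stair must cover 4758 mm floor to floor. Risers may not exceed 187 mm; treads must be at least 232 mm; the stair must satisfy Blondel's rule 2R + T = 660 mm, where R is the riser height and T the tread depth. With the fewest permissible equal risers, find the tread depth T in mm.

4758 / 187 = 25.44, so 26 risers are needed.
R = 4758 ÷ 26 = 183 mm.
T = 660 − 2·183 = 294 mm, which satisfies the 232 mm minimum.

294 mm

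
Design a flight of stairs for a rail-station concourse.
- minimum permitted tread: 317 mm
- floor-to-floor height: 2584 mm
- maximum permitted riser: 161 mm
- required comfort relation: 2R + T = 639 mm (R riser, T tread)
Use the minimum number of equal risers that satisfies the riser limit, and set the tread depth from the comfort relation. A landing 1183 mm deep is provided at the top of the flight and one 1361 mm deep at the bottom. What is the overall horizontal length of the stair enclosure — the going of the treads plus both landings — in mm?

At most 161 each: 2584/161 = 16.05, giving 17 risers.
Riser R = 2584 / 17 = 152 mm, within the 161 mm limit.
From 2R + T = 639: T = 639 − 304 = 335 mm.
17 risers give 16 treads; going = 16 × 335 = 5360 mm.
Enclosure = 5360 + 1183 + 1361 = 7904 mm.

7904 mm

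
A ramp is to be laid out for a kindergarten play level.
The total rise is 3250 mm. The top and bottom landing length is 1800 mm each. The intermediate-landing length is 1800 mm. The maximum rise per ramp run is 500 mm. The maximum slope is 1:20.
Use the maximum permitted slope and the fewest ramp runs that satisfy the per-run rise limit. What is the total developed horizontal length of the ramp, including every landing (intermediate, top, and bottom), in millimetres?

3250 / 500 = 6.500 → round up to 7 ramp runs. That means 6 intermediate landings.
Horizontal run for 3250 mm of rise at 1:20 is 3250 × 20 = 65000 mm.
Intermediate landings: 6 × 1800 = 10800 mm.
Top and bottom landings: 2 × 1800 = 3600 mm.
Total = 65000 + 10800 + 3600 = 79400 mm.

79400 mm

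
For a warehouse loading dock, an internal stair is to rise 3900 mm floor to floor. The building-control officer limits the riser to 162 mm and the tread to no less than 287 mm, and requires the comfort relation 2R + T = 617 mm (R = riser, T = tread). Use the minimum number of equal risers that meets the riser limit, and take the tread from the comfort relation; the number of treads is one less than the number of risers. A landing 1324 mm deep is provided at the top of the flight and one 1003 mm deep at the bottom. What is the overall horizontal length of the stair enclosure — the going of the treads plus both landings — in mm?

9647 mm

⌈3900/162⌉ = 25 risers.
Riser R = 3900 / 25 = 156 mm, within the 162 mm limit.
From 2R + T = 617: T = 617 − 312 = 305 mm.
Going = (25 − 1) × 305 = 7320 mm.
Enclosure = 7320 + 1324 + 1003 = 9647 mm.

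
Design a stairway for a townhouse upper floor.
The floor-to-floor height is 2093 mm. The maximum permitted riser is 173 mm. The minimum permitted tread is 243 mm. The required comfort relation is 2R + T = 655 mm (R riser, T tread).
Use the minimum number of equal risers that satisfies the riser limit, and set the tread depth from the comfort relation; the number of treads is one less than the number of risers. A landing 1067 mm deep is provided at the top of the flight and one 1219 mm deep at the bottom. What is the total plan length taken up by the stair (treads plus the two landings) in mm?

6282 mm

At most 173 each: 2093/173 = 12.10, giving 13 risers.
R = 2093 ÷ 13 = 161 mm.
Tread T = 655 − 2 × 161 = 333 mm (≥ 243 mm).
Treads = 13 − 1 = 12; going = 12 × 333 = 3996 mm.
Add landings: 3996 + 1067 + 1219 = 6282 mm.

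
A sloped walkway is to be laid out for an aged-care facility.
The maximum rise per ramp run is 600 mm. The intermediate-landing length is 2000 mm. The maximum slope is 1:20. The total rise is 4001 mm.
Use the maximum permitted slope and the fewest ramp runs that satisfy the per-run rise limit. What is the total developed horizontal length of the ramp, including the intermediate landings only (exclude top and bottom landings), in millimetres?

4001 / 600 = 6.67, so 7 ramp runs are needed. That means 6 intermediate landings.
Horizontal run for 4001 mm of rise at 1:20 is 4001 × 20 = 80020 mm.
Intermediate landings: 6 × 2000 = 12000 mm.
Developed length = 80020 + 12000 = 92020 mm.

92020 mm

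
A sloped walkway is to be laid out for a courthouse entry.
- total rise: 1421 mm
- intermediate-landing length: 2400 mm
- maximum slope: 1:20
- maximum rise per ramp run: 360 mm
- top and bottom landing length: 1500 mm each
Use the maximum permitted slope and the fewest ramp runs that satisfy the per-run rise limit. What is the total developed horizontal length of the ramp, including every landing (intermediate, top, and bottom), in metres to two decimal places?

38.62 m

1421 / 360 = 3.95, so 4 ramp runs are needed. That means 3 intermediate landings.
Horizontal run for 1421 mm of rise at 1:20 is 1421 × 20 = 28420 mm.
Intermediate landings: 3 × 2400 = 7200 mm.
Top and bottom landings: 2 × 1500 = 3000 mm.
Total = 28420 + 7200 + 3000 = 38620 mm.
= 38.62 m.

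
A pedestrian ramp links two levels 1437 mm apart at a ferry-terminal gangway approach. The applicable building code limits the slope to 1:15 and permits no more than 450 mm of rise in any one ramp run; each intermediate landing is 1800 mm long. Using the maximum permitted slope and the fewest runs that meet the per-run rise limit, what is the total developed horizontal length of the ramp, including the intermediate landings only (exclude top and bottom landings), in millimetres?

26955 mm

At most 450 each: 1437/450 = 3.19, giving 4 ramp runs. That means 3 intermediate landings.
Ramp run (horizontal) at 1:15: 1437 × 15 = 21555 mm.
3 intermediate landings contribute 3 × 1800 = 5400 mm.
Developed length = 21555 + 5400 = 26955 mm.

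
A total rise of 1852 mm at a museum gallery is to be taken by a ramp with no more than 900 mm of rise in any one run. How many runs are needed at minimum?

3 runs

At most 900 each: 1852/900 = 2.06, giving 3 ramp runs.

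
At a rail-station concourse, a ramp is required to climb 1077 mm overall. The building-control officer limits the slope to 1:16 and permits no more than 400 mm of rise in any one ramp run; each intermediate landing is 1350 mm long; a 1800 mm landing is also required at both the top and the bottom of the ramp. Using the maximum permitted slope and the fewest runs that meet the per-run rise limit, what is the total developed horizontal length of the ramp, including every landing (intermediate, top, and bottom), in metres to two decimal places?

23.53 m

1077 / 400 = 2.69, so 3 ramp runs are needed. That means 2 intermediate landings.
Horizontal run for 1077 mm of rise at 1:16 is 1077 × 16 = 17232 mm.
2 intermediate landings contribute 2 × 1350 = 2700 mm.
Top and bottom landings: 2 × 1800 = 3600 mm.
Total = 17232 + 2700 + 3600 = 23532 mm.
= 23.53 m.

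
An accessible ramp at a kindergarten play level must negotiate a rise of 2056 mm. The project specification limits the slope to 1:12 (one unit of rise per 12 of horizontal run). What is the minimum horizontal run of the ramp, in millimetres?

Run = rise × 12 = 2056 × 12 = 24672 mm.

24672 mm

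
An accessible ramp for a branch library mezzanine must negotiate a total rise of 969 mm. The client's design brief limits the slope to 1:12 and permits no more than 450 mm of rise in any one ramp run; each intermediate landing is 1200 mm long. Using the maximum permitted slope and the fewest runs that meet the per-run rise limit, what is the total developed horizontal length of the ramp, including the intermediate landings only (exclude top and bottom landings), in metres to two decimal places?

14.03 m

At most 450 each: 969/450 = 2.15, giving 3 ramp runs. That means 2 intermediate landings.
Horizontal run for 969 mm of rise at 1:12 is 969 × 12 = 11628 mm.
Intermediate landings: 2 × 1200 = 2400 mm.
Total developed length = 11628 + 2400 = 14028 mm.
= 14.03 m.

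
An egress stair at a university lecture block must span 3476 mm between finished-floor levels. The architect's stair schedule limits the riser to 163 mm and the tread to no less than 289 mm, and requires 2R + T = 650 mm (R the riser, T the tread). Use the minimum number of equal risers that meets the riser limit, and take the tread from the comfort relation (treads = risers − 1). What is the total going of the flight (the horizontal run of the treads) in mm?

At most 163 each: 3476/163 = 21.33, giving 22 risers.
R = 3476 ÷ 22 = 158 mm.
From 2R + T = 650: T = 650 − 316 = 334 mm.
22 risers give 21 treads; going = 21 × 334 = 7014 mm.

7014 mm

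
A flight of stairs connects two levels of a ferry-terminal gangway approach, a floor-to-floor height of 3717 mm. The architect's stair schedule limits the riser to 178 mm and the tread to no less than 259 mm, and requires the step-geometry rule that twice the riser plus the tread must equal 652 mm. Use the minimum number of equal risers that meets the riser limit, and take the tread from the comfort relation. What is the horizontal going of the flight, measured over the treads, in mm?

5960 mm

3717 / 178 = 20.882 → round up to 21 risers.
R = 3717 ÷ 21 = 177 mm.
Tread T = 652 − 2 × 177 = 298 mm (≥ 259 mm).
21 risers give 20 treads; going = 20 × 298 = 5960 mm.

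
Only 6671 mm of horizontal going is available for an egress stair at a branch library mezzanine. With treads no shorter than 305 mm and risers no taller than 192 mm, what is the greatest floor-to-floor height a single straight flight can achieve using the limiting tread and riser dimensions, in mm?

6671 / 305 = 21.87, so 21 treads fit.
Risers = treads + 1 = 22.
Maximum height = 22 × 192 = 4224 mm.

4224 mm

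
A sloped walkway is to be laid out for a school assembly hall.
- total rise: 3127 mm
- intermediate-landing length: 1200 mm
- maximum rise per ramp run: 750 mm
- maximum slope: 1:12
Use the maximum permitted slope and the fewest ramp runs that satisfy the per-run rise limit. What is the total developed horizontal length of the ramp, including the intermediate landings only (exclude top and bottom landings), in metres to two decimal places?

42.32 m

At most 750 each: 3127/750 = 4.17, giving 5 ramp runs. That means 4 intermediate landings.
Ramp run (horizontal) at 1:12: 3127 × 12 = 37524 mm.
Intermediate landings: 4 × 1200 = 4800 mm.
Total developed length = 37524 + 4800 = 42324 mm.
= 42.32 m.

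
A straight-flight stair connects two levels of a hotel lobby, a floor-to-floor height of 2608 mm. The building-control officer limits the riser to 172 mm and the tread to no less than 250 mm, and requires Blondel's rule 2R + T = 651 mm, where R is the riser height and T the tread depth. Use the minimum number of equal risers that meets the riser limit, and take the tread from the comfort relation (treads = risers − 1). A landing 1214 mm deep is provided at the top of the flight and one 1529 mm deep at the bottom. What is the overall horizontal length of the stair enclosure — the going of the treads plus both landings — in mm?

⌈2608/172⌉ = 16 risers.
Riser R = 2608 / 16 = 163 mm, within the 172 mm limit.
T = 651 − 2·163 = 325 mm, which satisfies the 250 mm minimum.
Going = (16 − 1) × 325 = 4875 mm.
Add landings: 4875 + 1214 + 1529 = 7618 mm.

7618 mm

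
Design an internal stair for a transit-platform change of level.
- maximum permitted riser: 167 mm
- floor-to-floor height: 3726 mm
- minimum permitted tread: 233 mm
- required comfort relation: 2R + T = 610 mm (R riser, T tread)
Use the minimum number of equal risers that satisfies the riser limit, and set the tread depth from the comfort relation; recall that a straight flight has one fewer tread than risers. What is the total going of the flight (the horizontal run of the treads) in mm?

⌈3726/167⌉ = 23 risers.
Riser R = 3726 / 23 = 162 mm, within the 167 mm limit.
Tread T = 610 − 2 × 162 = 286 mm (≥ 233 mm).
23 risers give 22 treads; going = 22 × 286 = 6292 mm.

6292 mm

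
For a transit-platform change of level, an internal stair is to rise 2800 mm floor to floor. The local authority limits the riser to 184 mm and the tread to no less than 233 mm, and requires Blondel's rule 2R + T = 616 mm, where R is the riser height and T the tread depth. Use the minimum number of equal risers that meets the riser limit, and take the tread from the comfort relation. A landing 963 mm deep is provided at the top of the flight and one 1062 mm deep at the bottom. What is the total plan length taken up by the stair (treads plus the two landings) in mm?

6015 mm

At most 184 each: 2800/184 = 15.22, giving 16 risers.
Each riser is 2800/16 = 175 mm (≤ 184 mm).
From 2R + T = 616: T = 616 − 350 = 266 mm.
Treads = 16 − 1 = 15; going = 15 × 266 = 3990 mm.
Enclosure = 3990 + 963 + 1062 = 6015 mm.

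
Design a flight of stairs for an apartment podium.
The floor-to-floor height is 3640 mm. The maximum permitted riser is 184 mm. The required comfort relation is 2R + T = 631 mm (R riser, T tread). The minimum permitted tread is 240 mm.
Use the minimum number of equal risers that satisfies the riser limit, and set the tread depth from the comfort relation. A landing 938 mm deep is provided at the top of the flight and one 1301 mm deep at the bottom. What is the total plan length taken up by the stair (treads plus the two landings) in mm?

7312 mm

At most 184 each: 3640/184 = 19.78, giving 20 risers.
Each riser is 3640/20 = 182 mm (≤ 184 mm).
T = 631 − 2·182 = 267 mm, which satisfies the 240 mm minimum.
Treads = 20 − 1 = 19; going = 19 × 267 = 5073 mm.
Enclosure = 5073 + 938 + 1301 = 7312 mm.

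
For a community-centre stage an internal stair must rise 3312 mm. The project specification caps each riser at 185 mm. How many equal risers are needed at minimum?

At most 185 each: 3312/185 = 17.90, giving 18 risers.

18 risers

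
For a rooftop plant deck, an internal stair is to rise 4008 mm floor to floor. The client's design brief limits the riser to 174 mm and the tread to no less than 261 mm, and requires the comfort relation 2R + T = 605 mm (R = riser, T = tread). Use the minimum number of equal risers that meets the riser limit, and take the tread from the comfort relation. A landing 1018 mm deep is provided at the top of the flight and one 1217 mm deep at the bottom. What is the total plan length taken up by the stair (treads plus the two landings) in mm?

8468 mm

⌈4008/174⌉ = 24 risers.
Riser R = 4008 / 24 = 167 mm, within the 174 mm limit.
Tread T = 605 − 2 × 167 = 271 mm (≥ 261 mm).
Treads = 24 − 1 = 23; going = 23 × 271 = 6233 mm.
Add landings: 6233 + 1018 + 1217 = 8468 mm.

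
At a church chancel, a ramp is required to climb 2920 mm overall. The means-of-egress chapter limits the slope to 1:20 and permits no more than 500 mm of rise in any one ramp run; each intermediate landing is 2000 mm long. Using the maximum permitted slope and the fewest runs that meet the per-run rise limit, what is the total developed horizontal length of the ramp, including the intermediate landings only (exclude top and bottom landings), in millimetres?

68400 mm

At most 500 each: 2920/500 = 5.84, giving 6 ramp runs. That means 5 intermediate landings.
Horizontal run for 2920 mm of rise at 1:20 is 2920 × 20 = 58400 mm.
5 intermediate landings contribute 5 × 2000 = 10000 mm.
Developed length = 58400 + 10000 = 68400 mm.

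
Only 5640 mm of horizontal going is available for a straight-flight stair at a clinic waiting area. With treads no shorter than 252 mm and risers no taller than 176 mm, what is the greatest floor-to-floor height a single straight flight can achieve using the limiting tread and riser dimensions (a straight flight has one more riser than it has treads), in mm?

Treads that fit: ⌊5640 / 252⌋ = 22.
Risers = treads + 1 = 23.
Maximum height = 23 × 176 = 4048 mm.

4048 mm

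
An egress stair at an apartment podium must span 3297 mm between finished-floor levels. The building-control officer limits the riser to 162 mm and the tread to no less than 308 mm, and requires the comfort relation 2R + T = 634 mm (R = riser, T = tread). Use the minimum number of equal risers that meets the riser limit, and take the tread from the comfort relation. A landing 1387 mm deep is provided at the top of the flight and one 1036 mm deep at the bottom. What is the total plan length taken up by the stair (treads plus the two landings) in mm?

8823 mm

3297 / 162 = 20.35, so 21 risers are needed.
R = 3297 ÷ 21 = 157 mm.
T = 634 − 2·157 = 320 mm, which satisfies the 308 mm minimum.
21 risers give 20 treads; going = 20 × 320 = 6400 mm.
Add landings: 6400 + 1387 + 1036 = 8823 mm.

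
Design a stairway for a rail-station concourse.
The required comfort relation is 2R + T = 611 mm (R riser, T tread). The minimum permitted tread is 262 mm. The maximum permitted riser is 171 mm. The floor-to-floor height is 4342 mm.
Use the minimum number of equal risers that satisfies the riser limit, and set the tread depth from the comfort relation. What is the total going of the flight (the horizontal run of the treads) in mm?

6925 mm

⌈4342/171⌉ = 26 risers.
Riser R = 4342 / 26 = 167 mm, within the 171 mm limit.
Tread T = 611 − 2 × 167 = 277 mm (≥ 262 mm).
Going = (26 − 1) × 277 = 6925 mm.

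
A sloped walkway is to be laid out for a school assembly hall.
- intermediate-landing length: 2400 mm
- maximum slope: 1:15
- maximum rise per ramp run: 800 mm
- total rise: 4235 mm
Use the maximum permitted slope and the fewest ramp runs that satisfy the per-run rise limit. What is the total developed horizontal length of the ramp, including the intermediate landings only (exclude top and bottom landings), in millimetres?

⌈4235/800⌉ = 6 ramp runs. That means 5 intermediate landings.
Ramp run (horizontal) at 1:15: 4235 × 15 = 63525 mm.
5 intermediate landings contribute 5 × 2400 = 12000 mm.
Developed length = 63525 + 12000 = 75525 mm.

75525 mm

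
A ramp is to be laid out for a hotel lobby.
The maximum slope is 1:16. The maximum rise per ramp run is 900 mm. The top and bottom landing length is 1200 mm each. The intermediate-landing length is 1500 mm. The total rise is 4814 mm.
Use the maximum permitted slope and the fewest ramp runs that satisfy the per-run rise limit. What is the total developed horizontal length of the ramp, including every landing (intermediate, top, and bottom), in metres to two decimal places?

At most 900 each: 4814/900 = 5.35, giving 6 ramp runs. That means 5 intermediate landings.
Ramp run (horizontal) at 1:16: 4814 × 16 = 77024 mm.
5 intermediate landings contribute 5 × 1500 = 7500 mm.
Top and bottom landings: 2 × 1200 = 2400 mm.
Total = 77024 + 7500 + 2400 = 86924 mm.
= 86.92 m.

86.92 m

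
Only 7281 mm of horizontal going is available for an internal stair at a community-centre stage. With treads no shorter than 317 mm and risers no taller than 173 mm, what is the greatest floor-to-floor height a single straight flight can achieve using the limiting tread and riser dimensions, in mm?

Treads that fit: ⌊7281 / 317⌋ = 22.
Risers = treads + 1 = 23.
Maximum height = 23 × 173 = 3979 mm.

3979 mm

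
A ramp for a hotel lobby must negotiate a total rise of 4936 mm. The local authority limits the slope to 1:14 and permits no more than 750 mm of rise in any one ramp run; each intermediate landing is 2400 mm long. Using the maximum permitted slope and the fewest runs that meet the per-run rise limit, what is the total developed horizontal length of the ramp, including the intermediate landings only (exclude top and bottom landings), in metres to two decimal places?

83.50 m

4936 / 750 = 6.58, so 7 ramp runs are needed. That means 6 intermediate landings.
Horizontal run for 4936 mm of rise at 1:14 is 4936 × 14 = 69104 mm.
6 intermediate landings contribute 6 × 2400 = 14400 mm.
Developed length = 69104 + 14400 = 83504 mm.
= 83.50 m.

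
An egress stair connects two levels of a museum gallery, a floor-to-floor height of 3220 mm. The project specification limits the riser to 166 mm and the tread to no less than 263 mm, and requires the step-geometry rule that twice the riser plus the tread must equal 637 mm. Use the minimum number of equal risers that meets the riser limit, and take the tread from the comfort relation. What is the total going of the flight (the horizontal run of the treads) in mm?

3220 / 166 = 19.398 → round up to 20 risers.
Riser R = 3220 / 20 = 161 mm, within the 166 mm limit.
Tread T = 637 − 2 × 161 = 315 mm (≥ 263 mm).
20 risers give 19 treads; going = 19 × 315 = 5985 mm.

5985 mm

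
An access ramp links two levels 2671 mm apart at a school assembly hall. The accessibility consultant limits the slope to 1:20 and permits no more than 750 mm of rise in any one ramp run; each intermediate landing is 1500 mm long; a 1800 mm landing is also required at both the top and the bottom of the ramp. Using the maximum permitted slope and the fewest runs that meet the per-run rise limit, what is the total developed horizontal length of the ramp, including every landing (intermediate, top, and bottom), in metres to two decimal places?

⌈2671/750⌉ = 4 ramp runs. That means 3 intermediate landings.
Ramp run (horizontal) at 1:20: 2671 × 20 = 53420 mm.
Intermediate landings: 3 × 1500 = 4500 mm.
Top and bottom landings: 2 × 1800 = 3600 mm.
Total = 53420 + 4500 + 3600 = 61520 mm.
= 61.52 m.

61.52 m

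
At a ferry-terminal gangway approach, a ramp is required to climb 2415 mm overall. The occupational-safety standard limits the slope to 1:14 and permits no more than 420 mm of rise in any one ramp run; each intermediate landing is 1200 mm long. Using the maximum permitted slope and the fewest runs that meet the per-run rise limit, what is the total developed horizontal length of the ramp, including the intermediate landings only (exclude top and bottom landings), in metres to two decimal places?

39.81 m

At most 420 each: 2415/420 = 5.75, giving 6 ramp runs. That means 5 intermediate landings.
Ramp run (horizontal) at 1:14: 2415 × 14 = 33810 mm.
Intermediate landings: 5 × 1200 = 6000 mm.
Developed length = 33810 + 6000 = 39810 mm.
= 39.81 m.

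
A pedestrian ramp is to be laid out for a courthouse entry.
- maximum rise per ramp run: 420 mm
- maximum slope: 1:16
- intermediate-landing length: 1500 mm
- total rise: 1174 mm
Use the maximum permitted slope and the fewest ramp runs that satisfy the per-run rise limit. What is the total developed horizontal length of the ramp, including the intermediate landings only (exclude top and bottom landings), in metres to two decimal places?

1174 / 420 = 2.80, so 3 ramp runs are needed. That means 2 intermediate landings.
Horizontal run for 1174 mm of rise at 1:16 is 1174 × 16 = 18784 mm.
Intermediate landings: 2 × 1500 = 3000 mm.
Total developed length = 18784 + 3000 = 21784 mm.
= 21.78 m.

21.78 m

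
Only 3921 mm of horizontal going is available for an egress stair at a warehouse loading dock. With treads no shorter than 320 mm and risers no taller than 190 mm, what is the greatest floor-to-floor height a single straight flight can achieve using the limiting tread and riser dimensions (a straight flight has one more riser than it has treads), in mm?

Treads that fit: ⌊3921 / 320⌋ = 12.
Risers = treads + 1 = 13.
Maximum height = 13 × 190 = 2470 mm.

2470 mm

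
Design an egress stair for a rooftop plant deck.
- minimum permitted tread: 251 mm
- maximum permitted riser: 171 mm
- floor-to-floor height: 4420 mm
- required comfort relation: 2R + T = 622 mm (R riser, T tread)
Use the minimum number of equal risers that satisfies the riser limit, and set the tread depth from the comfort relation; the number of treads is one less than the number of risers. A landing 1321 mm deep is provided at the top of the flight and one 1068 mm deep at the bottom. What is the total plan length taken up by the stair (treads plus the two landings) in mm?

4420 / 171 = 25.848 → round up to 26 risers.
Riser R = 4420 / 26 = 170 mm, within the 171 mm limit.
From 2R + T = 622: T = 622 − 340 = 282 mm.
Going = (26 − 1) × 282 = 7050 mm.
Add landings: 7050 + 1321 + 1068 = 9439 mm.

9439 mm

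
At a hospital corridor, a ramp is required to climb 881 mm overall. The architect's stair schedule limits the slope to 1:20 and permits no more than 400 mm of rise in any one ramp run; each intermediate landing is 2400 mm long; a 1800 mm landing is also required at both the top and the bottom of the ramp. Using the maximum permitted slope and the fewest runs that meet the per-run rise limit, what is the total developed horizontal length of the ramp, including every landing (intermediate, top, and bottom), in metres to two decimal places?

26.02 m

⌈881/400⌉ = 3 ramp runs. That means 2 intermediate landings.
Ramp run (horizontal) at 1:20: 881 × 20 = 17620 mm.
2 intermediate landings contribute 2 × 2400 = 4800 mm.
Top and bottom landings: 2 × 1800 = 3600 mm.
Total = 17620 + 4800 + 3600 = 26020 mm.
= 26.02 m.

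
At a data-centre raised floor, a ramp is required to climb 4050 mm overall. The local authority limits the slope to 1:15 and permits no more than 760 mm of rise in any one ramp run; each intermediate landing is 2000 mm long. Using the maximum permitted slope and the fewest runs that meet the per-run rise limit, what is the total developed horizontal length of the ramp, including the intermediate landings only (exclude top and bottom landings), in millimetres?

⌈4050/760⌉ = 6 ramp runs. That means 5 intermediate landings.
Ramp run (horizontal) at 1:15: 4050 × 15 = 60750 mm.
5 intermediate landings contribute 5 × 2000 = 10000 mm.
Developed length = 60750 + 10000 = 70750 mm.

70750 mm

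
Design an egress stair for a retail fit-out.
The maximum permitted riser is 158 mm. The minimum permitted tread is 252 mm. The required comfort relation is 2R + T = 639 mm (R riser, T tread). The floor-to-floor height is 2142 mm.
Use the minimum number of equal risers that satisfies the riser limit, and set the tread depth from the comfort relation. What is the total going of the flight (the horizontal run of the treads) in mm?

4329 mm

At most 158 each: 2142/158 = 13.56, giving 14 risers.
Each riser is 2142/14 = 153 mm (≤ 158 mm).
T = 639 − 2·153 = 333 mm, which satisfies the 252 mm minimum.
14 risers give 13 treads; going = 13 × 333 = 4329 mm.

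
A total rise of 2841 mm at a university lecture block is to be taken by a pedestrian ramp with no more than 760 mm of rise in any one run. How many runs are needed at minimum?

4 runs

2841 / 760 = 3.738 → round up to 4 ramp runs.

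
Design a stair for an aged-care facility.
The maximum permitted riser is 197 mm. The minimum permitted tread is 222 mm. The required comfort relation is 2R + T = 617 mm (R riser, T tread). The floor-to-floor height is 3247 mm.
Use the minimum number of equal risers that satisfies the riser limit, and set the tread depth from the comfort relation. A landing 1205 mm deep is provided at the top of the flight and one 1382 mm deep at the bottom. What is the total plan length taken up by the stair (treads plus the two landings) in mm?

6347 mm

⌈3247/197⌉ = 17 risers.
Riser R = 3247 / 17 = 191 mm, within the 197 mm limit.
Tread T = 617 − 2 × 191 = 235 mm (≥ 222 mm).
17 risers give 16 treads; going = 16 × 235 = 3760 mm.
Enclosure = 3760 + 1205 + 1382 = 6347 mm.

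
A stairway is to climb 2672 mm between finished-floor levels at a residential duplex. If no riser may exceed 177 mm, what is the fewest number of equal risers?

16 risers

At most 177 each: 2672/177 = 15.10, giving 16 risers.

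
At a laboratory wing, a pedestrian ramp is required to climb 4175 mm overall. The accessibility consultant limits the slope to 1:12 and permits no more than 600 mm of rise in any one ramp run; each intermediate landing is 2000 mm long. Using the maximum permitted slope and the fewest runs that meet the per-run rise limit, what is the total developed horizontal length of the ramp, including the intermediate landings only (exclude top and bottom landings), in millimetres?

62100 mm

⌈4175/600⌉ = 7 ramp runs. That means 6 intermediate landings.
Ramp run (horizontal) at 1:12: 4175 × 12 = 50100 mm.
Intermediate landings: 6 × 2000 = 12000 mm.
Developed length = 50100 + 12000 = 62100 mm.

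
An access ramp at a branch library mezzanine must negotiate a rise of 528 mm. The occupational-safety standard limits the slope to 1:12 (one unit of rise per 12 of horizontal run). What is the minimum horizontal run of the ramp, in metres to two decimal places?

Run = rise × 12 = 528 × 12 = 6336 mm.
6336 mm = 6.34 m.

6.34 m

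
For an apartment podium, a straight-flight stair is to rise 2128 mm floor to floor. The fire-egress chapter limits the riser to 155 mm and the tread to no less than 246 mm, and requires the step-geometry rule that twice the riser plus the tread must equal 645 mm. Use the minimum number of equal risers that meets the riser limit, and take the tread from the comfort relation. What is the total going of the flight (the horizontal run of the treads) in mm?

4433 mm

2128 / 155 = 13.729 → round up to 14 risers.
Riser R = 2128 / 14 = 152 mm, within the 155 mm limit.
From 2R + T = 645: T = 645 − 304 = 341 mm.
Going = (14 − 1) × 341 = 4433 mm.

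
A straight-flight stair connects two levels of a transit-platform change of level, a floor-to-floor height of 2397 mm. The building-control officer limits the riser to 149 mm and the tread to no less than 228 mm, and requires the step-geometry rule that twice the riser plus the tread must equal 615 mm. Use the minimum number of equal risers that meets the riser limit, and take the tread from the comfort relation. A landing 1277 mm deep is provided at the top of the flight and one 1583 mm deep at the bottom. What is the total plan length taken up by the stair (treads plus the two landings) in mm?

2397 / 149 = 16.087 → round up to 17 risers.
Each riser is 2397/17 = 141 mm (≤ 149 mm).
From 2R + T = 615: T = 615 − 282 = 333 mm.
Going = (17 − 1) × 333 = 5328 mm.
Enclosure = 5328 + 1277 + 1583 = 8188 mm.

8188 mm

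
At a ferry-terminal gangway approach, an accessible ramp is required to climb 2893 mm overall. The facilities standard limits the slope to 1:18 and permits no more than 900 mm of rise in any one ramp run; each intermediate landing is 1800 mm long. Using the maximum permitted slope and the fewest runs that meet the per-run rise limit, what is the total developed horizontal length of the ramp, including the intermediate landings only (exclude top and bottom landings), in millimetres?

At most 900 each: 2893/900 = 3.21, giving 4 ramp runs. That means 3 intermediate landings.
Ramp run (horizontal) at 1:18: 2893 × 18 = 52074 mm.
Intermediate landings: 3 × 1800 = 5400 mm.
Total developed length = 52074 + 5400 = 57474 mm.

57474 mm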